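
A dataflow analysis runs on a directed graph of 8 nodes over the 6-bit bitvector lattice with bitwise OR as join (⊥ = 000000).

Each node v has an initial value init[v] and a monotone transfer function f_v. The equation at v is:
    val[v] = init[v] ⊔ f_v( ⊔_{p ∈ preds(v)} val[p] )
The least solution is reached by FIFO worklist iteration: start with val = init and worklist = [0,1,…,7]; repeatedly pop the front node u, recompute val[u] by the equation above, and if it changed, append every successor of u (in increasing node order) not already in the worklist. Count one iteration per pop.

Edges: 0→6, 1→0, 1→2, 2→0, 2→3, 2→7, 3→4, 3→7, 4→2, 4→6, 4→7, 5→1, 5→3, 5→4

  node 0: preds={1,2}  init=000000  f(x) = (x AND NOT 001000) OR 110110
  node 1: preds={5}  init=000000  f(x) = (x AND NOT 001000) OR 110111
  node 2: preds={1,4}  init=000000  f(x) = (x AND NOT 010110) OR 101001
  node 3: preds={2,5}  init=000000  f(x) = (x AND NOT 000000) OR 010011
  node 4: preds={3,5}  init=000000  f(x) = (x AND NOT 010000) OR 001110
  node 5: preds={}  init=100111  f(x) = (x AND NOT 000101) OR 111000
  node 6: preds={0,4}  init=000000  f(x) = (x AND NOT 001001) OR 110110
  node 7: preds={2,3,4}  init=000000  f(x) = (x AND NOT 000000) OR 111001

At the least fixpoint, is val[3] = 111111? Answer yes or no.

yes

Worklist (14 pops):
  #1 pop 0: in=000000 → 110110 (was 000000); enqueue []
  #2 pop 1: in=100111 → 110111 (was 000000); enqueue [0]
  #3 pop 2: in=110111 → 101001 (was 000000); enqueue []
  #4 pop 3: in=101111 → 111111 (was 000000); enqueue []
  #5 pop 4: in=111111 → 101111 (was 000000); enqueue [2]
  #6 pop 5: in=000000 → 111111 (was 100111); enqueue [1,3,4]
  #7 pop 6: in=111111 → 110110 (was 000000); enqueue []
  #8 pop 7: in=111111 → 111111 (was 000000); enqueue []
  #9 pop 0: in=111111 → 110111 (was 110110); enqueue [6]
  #10 pop 2: in=111111 → 101001 (no change)
  #11 pop 1: in=111111 → 110111 (no change)
  #12 pop 3: in=111111 → 111111 (no change)
  #13 pop 4: in=111111 → 101111 (no change)
  #14 pop 6: in=111111 → 110110 (no change)

Fixpoint:
  val[0] = 110111
  val[1] = 110111
  val[2] = 101001
  val[3] = 111111
  val[4] = 101111
  val[5] = 111111
  val[6] = 110110
  val[7] = 111111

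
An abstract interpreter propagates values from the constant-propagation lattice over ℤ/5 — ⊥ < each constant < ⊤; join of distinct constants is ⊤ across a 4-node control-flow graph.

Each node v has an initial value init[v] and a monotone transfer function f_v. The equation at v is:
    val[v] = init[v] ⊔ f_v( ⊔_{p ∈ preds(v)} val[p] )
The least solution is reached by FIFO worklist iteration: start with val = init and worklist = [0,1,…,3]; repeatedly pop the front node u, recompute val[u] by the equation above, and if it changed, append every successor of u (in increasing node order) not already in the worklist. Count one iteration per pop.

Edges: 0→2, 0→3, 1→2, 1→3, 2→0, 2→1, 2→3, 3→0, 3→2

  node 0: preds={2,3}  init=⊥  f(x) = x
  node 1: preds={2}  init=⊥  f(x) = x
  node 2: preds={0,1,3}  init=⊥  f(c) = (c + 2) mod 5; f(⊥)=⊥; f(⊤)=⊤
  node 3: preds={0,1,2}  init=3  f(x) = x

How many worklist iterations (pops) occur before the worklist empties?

12

Trace (12 dequeues):
  [1] u=0 | in 3 | out 3 | prev ⊥ | push {}
  [2] u=1 | in ⊥ | out ⊥ | ==
  [3] u=2 | in 3 | out 0 | prev ⊥ | push {0,1}
  [4] u=3 | in ⊤ | out ⊤ | prev 3 | push {2}
  [5] u=0 | in ⊤ | out ⊤ | prev 3 | push {3}
  [6] u=1 | in 0 | out 0 | prev ⊥ | push {}
  [7] u=2 | in ⊤ | out ⊤ | prev 0 | push {0,1}
  [8] u=3 | in ⊤ | out ⊤ | ==
  [9] u=0 | in ⊤ | out ⊤ | ==
  [10] u=1 | in ⊤ | out ⊤ | prev 0 | push {2,3}
  [11] u=2 | in ⊤ | out ⊤ | ==
  [12] u=3 | in ⊤ | out ⊤ | ==

Converged values:
  [0] ⊤
  [1] ⊤
  [2] ⊤
  [3] ⊤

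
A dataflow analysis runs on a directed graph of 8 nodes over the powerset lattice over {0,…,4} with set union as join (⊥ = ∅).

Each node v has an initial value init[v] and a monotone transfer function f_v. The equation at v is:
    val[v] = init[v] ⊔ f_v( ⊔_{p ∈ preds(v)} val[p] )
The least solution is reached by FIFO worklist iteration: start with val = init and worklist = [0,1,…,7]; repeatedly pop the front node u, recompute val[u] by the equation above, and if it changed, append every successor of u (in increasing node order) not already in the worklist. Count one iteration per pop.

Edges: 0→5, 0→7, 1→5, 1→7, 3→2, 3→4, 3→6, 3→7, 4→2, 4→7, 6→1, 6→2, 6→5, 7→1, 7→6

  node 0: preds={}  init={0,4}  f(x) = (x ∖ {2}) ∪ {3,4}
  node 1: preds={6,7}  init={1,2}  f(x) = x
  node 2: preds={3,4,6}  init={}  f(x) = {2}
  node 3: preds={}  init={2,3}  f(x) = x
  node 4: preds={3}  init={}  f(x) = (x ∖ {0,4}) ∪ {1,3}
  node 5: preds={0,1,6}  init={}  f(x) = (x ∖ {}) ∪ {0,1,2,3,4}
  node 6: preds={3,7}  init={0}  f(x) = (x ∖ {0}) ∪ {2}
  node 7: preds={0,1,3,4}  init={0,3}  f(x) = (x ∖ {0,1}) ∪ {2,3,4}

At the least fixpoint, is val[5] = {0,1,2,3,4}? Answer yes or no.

yes

Iteration log — 16 steps:
  step 1. node 0  ⊔preds={}  new={0,3,4}  old={0,4}  +wl: 
  step 2. node 1  ⊔preds={0,3}  new={0,1,2,3}  old={1,2}  +wl: 
  step 3. node 2  ⊔preds={0,2,3}  new={2}  old={}  +wl: 
  step 4. node 3  ⊔preds={}  new={2,3}  stable
  step 5. node 4  ⊔preds={2,3}  new={1,2,3}  old={}  +wl: 2
  step 6. node 5  ⊔preds={0,1,2,3,4}  new={0,1,2,3,4}  old={}  +wl: 
  step 7. node 6  ⊔preds={0,2,3}  new={0,2,3}  old={0}  +wl: 1,5
  step 8. node 7  ⊔preds={0,1,2,3,4}  new={0,2,3,4}  old={0,3}  +wl: 6
  step 9. node 2  ⊔preds={0,1,2,3}  new={2}  stable
  step 10. node 1  ⊔preds={0,2,3,4}  new={0,1,2,3,4}  old={0,1,2,3}  +wl: 7
  step 11. node 5  ⊔preds={0,1,2,3,4}  new={0,1,2,3,4}  stable
  step 12. node 6  ⊔preds={0,2,3,4}  new={0,2,3,4}  old={0,2,3}  +wl: 1,2,5
  step 13. node 7  ⊔preds={0,1,2,3,4}  new={0,2,3,4}  stable
  step 14. node 1  ⊔preds={0,2,3,4}  new={0,1,2,3,4}  stable
  step 15. node 2  ⊔preds={0,1,2,3,4}  new={2}  stable
  step 16. node 5  ⊔preds={0,1,2,3,4}  new={0,1,2,3,4}  stable

Least fixpoint reached:
  node 0: {0,3,4}
  node 1: {0,1,2,3,4}
  node 2: {2}
  node 3: {2,3}
  node 4: {1,2,3}
  node 5: {0,1,2,3,4}
  node 6: {0,2,3,4}
  node 7: {0,2,3,4}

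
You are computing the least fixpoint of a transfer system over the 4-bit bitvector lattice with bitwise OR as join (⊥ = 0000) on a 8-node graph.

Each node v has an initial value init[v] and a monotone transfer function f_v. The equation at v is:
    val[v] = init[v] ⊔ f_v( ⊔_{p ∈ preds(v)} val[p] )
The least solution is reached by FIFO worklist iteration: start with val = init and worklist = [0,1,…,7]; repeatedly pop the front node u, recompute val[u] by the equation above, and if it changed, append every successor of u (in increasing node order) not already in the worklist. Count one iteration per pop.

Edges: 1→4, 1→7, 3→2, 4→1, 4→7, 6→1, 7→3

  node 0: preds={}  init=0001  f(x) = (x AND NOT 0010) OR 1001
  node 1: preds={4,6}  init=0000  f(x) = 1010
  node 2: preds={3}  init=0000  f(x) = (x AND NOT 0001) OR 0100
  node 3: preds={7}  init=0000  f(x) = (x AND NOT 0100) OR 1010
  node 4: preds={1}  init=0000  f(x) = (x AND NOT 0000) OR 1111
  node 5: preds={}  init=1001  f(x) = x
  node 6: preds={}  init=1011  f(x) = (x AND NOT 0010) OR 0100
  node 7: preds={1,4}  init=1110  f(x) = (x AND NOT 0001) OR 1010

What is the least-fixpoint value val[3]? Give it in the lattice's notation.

1010

Iteration log — 10 steps:
  step 1. node 0  ⊔preds=0000  new=1001  old=0001  +wl: 
  step 2. node 1  ⊔preds=1011  new=1010  old=0000  +wl: 
  step 3. node 2  ⊔preds=0000  new=0100  old=0000  +wl: 
  step 4. node 3  ⊔preds=1110  new=1010  old=0000  +wl: 2
  step 5. node 4  ⊔preds=1010  new=1111  old=0000  +wl: 1
  step 6. node 5  ⊔preds=0000  new=1001  stable
  step 7. node 6  ⊔preds=0000  new=1111  old=1011  +wl: 
  step 8. node 7  ⊔preds=1111  new=1110  stable
  step 9. node 2  ⊔preds=1010  new=1110  old=0100  +wl: 
  step 10. node 1  ⊔preds=1111  new=1010  stable

Least fixpoint reached:
  node 0: 1001
  node 1: 1010
  node 2: 1110
  node 3: 1010
  node 4: 1111
  node 5: 1001
  node 6: 1111
  node 7: 1110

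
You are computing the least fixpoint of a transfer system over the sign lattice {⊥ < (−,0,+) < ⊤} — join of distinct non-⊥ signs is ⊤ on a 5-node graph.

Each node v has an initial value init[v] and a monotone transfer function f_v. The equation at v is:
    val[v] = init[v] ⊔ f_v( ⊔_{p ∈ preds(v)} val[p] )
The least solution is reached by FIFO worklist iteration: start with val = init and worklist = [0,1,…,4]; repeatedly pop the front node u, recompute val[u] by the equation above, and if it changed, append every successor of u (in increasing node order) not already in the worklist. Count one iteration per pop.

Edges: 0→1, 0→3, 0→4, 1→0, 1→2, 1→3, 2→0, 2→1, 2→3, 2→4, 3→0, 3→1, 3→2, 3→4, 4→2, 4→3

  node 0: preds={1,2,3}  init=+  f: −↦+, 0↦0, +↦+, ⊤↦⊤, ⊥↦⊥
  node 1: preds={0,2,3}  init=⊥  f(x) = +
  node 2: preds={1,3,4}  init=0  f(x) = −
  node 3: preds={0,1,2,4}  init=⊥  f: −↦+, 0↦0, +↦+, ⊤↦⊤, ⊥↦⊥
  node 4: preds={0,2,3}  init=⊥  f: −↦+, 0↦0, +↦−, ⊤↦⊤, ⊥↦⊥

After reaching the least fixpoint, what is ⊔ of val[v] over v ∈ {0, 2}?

⊤

Trace (9 dequeues):
  [1] u=0 | in 0 | out ⊤ | prev + | push {}
  [2] u=1 | in ⊤ | out + | prev ⊥ | push {0}
  [3] u=2 | in + | out ⊤ | prev 0 | push {1}
  [4] u=3 | in ⊤ | out ⊤ | prev ⊥ | push {2}
  [5] u=4 | in ⊤ | out ⊤ | prev ⊥ | push {3}
  [6] u=0 | in ⊤ | out ⊤ | ==
  [7] u=1 | in ⊤ | out + | ==
  [8] u=2 | in ⊤ | out ⊤ | ==
  [9] u=3 | in ⊤ | out ⊤ | ==

Converged values:
  [0] ⊤
  [1] +
  [2] ⊤
  [3] ⊤
  [4] ⊤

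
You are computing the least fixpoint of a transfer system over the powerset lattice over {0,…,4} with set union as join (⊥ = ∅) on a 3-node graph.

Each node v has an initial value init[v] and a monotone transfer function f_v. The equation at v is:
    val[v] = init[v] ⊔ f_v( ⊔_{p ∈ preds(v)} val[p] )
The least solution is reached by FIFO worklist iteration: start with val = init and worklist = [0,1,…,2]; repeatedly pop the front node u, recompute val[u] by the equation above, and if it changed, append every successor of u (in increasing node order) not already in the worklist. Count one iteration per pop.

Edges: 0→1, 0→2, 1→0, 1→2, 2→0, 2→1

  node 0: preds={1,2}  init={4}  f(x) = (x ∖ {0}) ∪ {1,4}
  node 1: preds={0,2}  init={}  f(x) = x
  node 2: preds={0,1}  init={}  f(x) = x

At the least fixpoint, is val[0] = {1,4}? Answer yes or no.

yes

Iteration log — 5 steps:
  step 1. node 0  ⊔preds={}  new={1,4}  old={4}  +wl: 
  step 2. node 1  ⊔preds={1,4}  new={1,4}  old={}  +wl: 0
  step 3. node 2  ⊔preds={1,4}  new={1,4}  old={}  +wl: 1
  step 4. node 0  ⊔preds={1,4}  new={1,4}  stable
  step 5. node 1  ⊔preds={1,4}  new={1,4}  stable

Least fixpoint reached:
  node 0: {1,4}
  node 1: {1,4}
  node 2: {1,4}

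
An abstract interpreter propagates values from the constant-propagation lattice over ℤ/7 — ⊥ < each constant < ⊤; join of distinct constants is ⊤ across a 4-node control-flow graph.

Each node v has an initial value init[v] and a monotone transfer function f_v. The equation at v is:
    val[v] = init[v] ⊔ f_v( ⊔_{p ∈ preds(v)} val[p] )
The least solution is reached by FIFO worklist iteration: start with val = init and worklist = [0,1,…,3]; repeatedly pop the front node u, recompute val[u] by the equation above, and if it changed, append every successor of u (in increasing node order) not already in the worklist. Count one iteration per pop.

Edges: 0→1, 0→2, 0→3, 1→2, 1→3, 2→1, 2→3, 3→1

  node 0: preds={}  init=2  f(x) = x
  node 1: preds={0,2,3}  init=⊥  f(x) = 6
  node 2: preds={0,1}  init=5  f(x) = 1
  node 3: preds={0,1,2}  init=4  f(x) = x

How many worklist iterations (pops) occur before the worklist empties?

5

Iteration log — 5 steps:
  step 1. node 0  ⊔preds=⊥  new=2  stable
  step 2. node 1  ⊔preds=⊤  new=6  old=⊥  +wl: 
  step 3. node 2  ⊔preds=⊤  new=⊤  old=5  +wl: 1
  step 4. node 3  ⊔preds=⊤  new=⊤  old=4  +wl: 
  step 5. node 1  ⊔preds=⊤  new=6  stable

Least fixpoint reached:
  node 0: 2
  node 1: 6
  node 2: ⊤
  node 3: ⊤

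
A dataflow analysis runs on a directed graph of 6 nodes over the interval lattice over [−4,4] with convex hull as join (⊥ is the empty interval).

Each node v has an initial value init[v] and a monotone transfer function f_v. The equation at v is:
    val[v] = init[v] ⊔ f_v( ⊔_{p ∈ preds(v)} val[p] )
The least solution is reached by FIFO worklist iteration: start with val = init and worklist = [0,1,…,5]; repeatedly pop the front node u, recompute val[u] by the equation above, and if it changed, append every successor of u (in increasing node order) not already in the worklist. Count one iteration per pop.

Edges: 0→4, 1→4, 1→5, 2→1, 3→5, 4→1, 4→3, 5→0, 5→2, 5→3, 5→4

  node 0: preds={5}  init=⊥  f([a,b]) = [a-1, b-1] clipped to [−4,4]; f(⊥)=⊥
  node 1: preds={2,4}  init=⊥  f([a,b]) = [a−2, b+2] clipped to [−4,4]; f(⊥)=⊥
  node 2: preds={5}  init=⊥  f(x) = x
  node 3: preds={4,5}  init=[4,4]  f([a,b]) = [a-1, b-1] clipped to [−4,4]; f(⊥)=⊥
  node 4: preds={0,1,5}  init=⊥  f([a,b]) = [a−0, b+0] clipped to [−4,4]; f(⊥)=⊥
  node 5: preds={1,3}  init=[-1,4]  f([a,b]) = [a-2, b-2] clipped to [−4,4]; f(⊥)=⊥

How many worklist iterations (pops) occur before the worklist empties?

14

Trace (14 dequeues):
  [1] u=0 | in [-1,4] | out [-2,3] | prev ⊥ | push {}
  [2] u=1 | in ⊥ | out ⊥ | ==
  [3] u=2 | in [-1,4] | out [-1,4] | prev ⊥ | push {1}
  [4] u=3 | in [-1,4] | out [-2,4] | prev [4,4] | push {}
  [5] u=4 | in [-2,4] | out [-2,4] | prev ⊥ | push {3}
  [6] u=5 | in [-2,4] | out [-4,4] | prev [-1,4] | push {0,2,4}
  [7] u=1 | in [-2,4] | out [-4,4] | prev ⊥ | push {5}
  [8] u=3 | in [-4,4] | out [-4,4] | prev [-2,4] | push {}
  [9] u=0 | in [-4,4] | out [-4,3] | prev [-2,3] | push {}
  [10] u=2 | in [-4,4] | out [-4,4] | prev [-1,4] | push {1}
  [11] u=4 | in [-4,4] | out [-4,4] | prev [-2,4] | push {3}
  [12] u=5 | in [-4,4] | out [-4,4] | ==
  [13] u=1 | in [-4,4] | out [-4,4] | ==
  [14] u=3 | in [-4,4] | out [-4,4] | ==

Converged values:
  [0] [-4,3]
  [1] [-4,4]
  [2] [-4,4]
  [3] [-4,4]
  [4] [-4,4]
  [5] [-4,4]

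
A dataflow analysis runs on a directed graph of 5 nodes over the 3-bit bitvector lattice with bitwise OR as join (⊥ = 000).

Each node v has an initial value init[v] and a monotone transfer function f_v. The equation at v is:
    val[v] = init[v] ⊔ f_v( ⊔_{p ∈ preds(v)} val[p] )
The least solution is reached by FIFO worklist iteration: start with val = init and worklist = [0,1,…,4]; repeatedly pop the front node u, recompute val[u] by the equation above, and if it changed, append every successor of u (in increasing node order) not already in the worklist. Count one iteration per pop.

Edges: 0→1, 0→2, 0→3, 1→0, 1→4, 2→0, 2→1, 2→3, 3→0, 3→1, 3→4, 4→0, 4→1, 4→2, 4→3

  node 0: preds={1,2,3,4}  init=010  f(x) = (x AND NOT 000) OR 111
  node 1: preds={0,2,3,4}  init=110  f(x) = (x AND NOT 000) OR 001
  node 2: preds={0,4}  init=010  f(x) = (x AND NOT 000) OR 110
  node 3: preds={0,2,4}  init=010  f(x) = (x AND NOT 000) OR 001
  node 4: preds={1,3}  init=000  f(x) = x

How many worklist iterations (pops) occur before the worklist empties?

Iteration log — 9 steps:
  step 1. node 0  ⊔preds=110  new=111  old=010  +wl: 
  step 2. node 1  ⊔preds=111  new=111  old=110  +wl: 0
  step 3. node 2  ⊔preds=111  new=111  old=010  +wl: 1
  step 4. node 3  ⊔preds=111  new=111  old=010  +wl: 
  step 5. node 4  ⊔preds=111  new=111  old=000  +wl: 2,3
  step 6. node 0  ⊔preds=111  new=111  stable
  step 7. node 1  ⊔preds=111  new=111  stable
  step 8. node 2  ⊔preds=111  new=111  stable
  step 9. node 3  ⊔preds=111  new=111  stable

Least fixpoint reached:
  node 0: 111
  node 1: 111
  node 2: 111
  node 3: 111
  node 4: 111

9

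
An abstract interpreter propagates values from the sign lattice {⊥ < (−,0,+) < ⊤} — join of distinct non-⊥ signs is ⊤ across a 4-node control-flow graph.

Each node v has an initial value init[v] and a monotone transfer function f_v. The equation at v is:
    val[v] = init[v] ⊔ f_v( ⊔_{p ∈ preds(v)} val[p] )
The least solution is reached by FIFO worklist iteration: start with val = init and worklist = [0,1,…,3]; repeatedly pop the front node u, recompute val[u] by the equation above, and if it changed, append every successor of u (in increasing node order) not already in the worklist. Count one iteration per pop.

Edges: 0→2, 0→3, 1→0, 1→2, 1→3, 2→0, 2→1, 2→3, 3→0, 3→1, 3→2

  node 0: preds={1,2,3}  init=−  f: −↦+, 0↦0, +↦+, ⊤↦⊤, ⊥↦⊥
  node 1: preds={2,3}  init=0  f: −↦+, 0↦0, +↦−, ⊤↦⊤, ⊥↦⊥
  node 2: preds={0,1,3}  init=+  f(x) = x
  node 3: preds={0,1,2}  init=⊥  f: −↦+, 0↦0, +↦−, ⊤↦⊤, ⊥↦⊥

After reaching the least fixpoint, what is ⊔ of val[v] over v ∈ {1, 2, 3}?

Worklist (7 pops):
  #1 pop 0: in=⊤ → ⊤ (was −); enqueue []
  #2 pop 1: in=+ → ⊤ (was 0); enqueue [0]
  #3 pop 2: in=⊤ → ⊤ (was +); enqueue [1]
  #4 pop 3: in=⊤ → ⊤ (was ⊥); enqueue [2]
  #5 pop 0: in=⊤ → ⊤ (no change)
  #6 pop 1: in=⊤ → ⊤ (no change)
  #7 pop 2: in=⊤ → ⊤ (no change)

Fixpoint:
  val[0] = ⊤
  val[1] = ⊤
  val[2] = ⊤
  val[3] = ⊤

⊤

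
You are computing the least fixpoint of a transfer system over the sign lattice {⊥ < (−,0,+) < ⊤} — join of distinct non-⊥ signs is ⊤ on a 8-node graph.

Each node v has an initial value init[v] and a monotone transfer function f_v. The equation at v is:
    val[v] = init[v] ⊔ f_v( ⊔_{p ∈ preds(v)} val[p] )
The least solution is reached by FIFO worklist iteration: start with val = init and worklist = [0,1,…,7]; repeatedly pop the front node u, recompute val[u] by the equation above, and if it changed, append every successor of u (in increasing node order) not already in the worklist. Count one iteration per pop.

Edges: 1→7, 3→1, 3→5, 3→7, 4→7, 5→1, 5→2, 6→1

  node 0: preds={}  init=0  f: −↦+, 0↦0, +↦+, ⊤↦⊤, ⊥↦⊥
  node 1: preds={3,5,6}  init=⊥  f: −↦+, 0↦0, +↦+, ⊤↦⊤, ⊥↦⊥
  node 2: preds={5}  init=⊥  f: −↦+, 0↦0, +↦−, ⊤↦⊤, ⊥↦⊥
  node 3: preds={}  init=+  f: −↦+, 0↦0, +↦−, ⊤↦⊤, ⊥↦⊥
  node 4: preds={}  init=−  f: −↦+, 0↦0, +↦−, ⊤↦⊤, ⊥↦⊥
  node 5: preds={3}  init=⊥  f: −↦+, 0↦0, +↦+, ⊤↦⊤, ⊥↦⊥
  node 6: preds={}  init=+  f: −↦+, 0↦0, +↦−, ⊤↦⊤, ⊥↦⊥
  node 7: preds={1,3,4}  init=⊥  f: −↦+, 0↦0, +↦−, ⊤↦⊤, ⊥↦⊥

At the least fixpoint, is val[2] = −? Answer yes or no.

Worklist (10 pops):
  #1 pop 0: in=⊥ → 0 (no change)
  #2 pop 1: in=+ → + (was ⊥); enqueue []
  #3 pop 2: in=⊥ → ⊥ (no change)
  #4 pop 3: in=⊥ → + (no change)
  #5 pop 4: in=⊥ → − (no change)
  #6 pop 5: in=+ → + (was ⊥); enqueue [1,2]
  #7 pop 6: in=⊥ → + (no change)
  #8 pop 7: in=⊤ → ⊤ (was ⊥); enqueue []
  #9 pop 1: in=+ → + (no change)
  #10 pop 2: in=+ → − (was ⊥); enqueue []

Fixpoint:
  val[0] = 0
  val[1] = +
  val[2] = −
  val[3] = +
  val[4] = −
  val[5] = +
  val[6] = +
  val[7] = ⊤

yes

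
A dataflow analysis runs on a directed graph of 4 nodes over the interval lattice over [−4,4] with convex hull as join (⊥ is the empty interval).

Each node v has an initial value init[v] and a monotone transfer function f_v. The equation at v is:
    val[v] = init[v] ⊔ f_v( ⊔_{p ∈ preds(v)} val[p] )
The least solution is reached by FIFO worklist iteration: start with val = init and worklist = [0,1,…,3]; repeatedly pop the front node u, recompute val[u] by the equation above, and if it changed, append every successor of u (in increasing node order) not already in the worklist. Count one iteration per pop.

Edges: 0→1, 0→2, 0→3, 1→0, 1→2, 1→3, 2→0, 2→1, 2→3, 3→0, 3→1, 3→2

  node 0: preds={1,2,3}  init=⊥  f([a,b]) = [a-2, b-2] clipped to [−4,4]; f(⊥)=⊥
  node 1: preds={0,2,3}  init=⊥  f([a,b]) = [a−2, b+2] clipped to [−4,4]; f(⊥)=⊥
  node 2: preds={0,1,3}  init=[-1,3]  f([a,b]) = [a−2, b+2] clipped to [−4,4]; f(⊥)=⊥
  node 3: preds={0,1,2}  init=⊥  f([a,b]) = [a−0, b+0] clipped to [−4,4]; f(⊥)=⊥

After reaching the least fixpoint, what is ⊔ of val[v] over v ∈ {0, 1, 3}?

Iteration log — 8 steps:
  step 1. node 0  ⊔preds=[-1,3]  new=[-3,1]  old=⊥  +wl: 
  step 2. node 1  ⊔preds=[-3,3]  new=[-4,4]  old=⊥  +wl: 0
  step 3. node 2  ⊔preds=[-4,4]  new=[-4,4]  old=[-1,3]  +wl: 1
  step 4. node 3  ⊔preds=[-4,4]  new=[-4,4]  old=⊥  +wl: 2
  step 5. node 0  ⊔preds=[-4,4]  new=[-4,2]  old=[-3,1]  +wl: 3
  step 6. node 1  ⊔preds=[-4,4]  new=[-4,4]  stable
  step 7. node 2  ⊔preds=[-4,4]  new=[-4,4]  stable
  step 8. node 3  ⊔preds=[-4,4]  new=[-4,4]  stable

Least fixpoint reached:
  node 0: [-4,2]
  node 1: [-4,4]
  node 2: [-4,4]
  node 3: [-4,4]

[-4,4]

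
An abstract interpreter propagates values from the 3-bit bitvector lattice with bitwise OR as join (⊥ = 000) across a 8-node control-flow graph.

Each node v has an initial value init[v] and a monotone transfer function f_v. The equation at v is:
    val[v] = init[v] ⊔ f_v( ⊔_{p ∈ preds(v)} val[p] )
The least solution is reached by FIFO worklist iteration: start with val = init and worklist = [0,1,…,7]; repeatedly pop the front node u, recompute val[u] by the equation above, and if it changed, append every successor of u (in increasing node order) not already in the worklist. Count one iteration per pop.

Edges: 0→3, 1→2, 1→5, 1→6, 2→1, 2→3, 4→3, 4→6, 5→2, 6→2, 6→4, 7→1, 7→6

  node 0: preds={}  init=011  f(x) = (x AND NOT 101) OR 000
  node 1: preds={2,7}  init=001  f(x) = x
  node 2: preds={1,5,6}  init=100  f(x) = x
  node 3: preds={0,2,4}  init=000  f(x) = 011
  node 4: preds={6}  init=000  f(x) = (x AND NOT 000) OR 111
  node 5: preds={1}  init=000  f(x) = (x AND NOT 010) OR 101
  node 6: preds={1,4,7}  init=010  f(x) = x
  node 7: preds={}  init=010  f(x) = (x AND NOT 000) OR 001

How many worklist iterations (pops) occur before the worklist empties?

Trace (13 dequeues):
  [1] u=0 | in 000 | out 011 | ==
  [2] u=1 | in 110 | out 111 | prev 001 | push {}
  [3] u=2 | in 111 | out 111 | prev 100 | push {1}
  [4] u=3 | in 111 | out 011 | prev 000 | push {}
  [5] u=4 | in 010 | out 111 | prev 000 | push {3}
  [6] u=5 | in 111 | out 101 | prev 000 | push {2}
  [7] u=6 | in 111 | out 111 | prev 010 | push {4}
  [8] u=7 | in 000 | out 011 | prev 010 | push {6}
  [9] u=1 | in 111 | out 111 | ==
  [10] u=3 | in 111 | out 011 | ==
  [11] u=2 | in 111 | out 111 | ==
  [12] u=4 | in 111 | out 111 | ==
  [13] u=6 | in 111 | out 111 | ==

Converged values:
  [0] 011
  [1] 111
  [2] 111
  [3] 011
  [4] 111
  [5] 101
  [6] 111
  [7] 011

13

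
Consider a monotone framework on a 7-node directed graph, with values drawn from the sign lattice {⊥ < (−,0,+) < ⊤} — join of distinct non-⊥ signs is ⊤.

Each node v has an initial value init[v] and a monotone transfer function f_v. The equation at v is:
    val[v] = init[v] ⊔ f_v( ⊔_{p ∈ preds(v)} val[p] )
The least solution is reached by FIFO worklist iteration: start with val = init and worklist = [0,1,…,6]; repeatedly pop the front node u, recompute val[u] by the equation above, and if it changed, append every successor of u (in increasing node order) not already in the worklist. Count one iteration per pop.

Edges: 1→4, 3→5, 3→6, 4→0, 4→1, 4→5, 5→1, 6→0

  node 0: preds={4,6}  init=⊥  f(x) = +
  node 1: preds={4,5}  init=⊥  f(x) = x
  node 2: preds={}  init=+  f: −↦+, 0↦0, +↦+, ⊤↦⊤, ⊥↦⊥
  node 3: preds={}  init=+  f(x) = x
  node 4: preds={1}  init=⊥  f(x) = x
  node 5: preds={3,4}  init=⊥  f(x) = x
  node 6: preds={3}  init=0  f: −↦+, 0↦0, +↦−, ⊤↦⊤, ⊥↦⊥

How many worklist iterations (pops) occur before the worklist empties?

13

Iteration log — 13 steps:
  step 1. node 0  ⊔preds=0  new=+  old=⊥  +wl: 
  step 2. node 1  ⊔preds=⊥  new=⊥  stable
  step 3. node 2  ⊔preds=⊥  new=+  stable
  step 4. node 3  ⊔preds=⊥  new=+  stable
  step 5. node 4  ⊔preds=⊥  new=⊥  stable
  step 6. node 5  ⊔preds=+  new=+  old=⊥  +wl: 1
  step 7. node 6  ⊔preds=+  new=⊤  old=0  +wl: 0
  step 8. node 1  ⊔preds=+  new=+  old=⊥  +wl: 4
  step 9. node 0  ⊔preds=⊤  new=+  stable
  step 10. node 4  ⊔preds=+  new=+  old=⊥  +wl: 0,1,5
  step 11. node 0  ⊔preds=⊤  new=+  stable
  step 12. node 1  ⊔preds=+  new=+  stable
  step 13. node 5  ⊔preds=+  new=+  stable

Least fixpoint reached:
  node 0: +
  node 1: +
  node 2: +
  node 3: +
  node 4: +
  node 5: +
  node 6: ⊤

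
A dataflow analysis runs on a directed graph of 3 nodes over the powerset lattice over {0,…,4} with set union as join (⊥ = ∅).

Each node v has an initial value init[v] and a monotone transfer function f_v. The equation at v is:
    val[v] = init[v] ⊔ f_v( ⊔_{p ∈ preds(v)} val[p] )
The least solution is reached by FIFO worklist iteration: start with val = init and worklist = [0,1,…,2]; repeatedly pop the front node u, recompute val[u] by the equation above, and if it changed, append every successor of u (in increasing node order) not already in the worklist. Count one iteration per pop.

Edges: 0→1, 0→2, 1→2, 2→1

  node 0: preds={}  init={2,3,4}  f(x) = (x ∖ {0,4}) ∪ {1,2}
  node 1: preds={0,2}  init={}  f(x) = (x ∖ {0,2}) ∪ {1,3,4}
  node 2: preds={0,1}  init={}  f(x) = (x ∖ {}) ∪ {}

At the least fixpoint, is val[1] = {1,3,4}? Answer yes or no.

Trace (4 dequeues):
  [1] u=0 | in {} | out {1,2,3,4} | prev {2,3,4} | push {}
  [2] u=1 | in {1,2,3,4} | out {1,3,4} | prev {} | push {}
  [3] u=2 | in {1,2,3,4} | out {1,2,3,4} | prev {} | push {1}
  [4] u=1 | in {1,2,3,4} | out {1,3,4} | ==

Converged values:
  [0] {1,2,3,4}
  [1] {1,3,4}
  [2] {1,2,3,4}

yes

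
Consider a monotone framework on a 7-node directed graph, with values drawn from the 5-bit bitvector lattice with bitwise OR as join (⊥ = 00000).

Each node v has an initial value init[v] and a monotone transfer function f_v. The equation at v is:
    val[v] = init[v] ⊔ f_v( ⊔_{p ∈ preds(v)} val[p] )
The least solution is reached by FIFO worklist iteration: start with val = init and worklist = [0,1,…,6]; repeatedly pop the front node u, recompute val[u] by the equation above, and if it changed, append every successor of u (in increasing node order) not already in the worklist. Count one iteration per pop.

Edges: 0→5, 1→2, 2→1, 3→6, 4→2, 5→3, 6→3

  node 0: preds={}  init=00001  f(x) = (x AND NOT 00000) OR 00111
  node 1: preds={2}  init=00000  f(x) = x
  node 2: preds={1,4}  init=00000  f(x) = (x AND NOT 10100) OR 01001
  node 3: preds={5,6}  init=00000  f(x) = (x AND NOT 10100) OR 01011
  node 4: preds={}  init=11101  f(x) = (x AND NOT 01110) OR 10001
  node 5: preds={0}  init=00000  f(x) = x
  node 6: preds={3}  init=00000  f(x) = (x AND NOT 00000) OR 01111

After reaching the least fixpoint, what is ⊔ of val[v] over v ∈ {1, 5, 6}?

Worklist (10 pops):
  #1 pop 0: in=00000 → 00111 (was 00001); enqueue []
  #2 pop 1: in=00000 → 00000 (no change)
  #3 pop 2: in=11101 → 01001 (was 00000); enqueue [1]
  #4 pop 3: in=00000 → 01011 (was 00000); enqueue []
  #5 pop 4: in=00000 → 11101 (no change)
  #6 pop 5: in=00111 → 00111 (was 00000); enqueue [3]
  #7 pop 6: in=01011 → 01111 (was 00000); enqueue []
  #8 pop 1: in=01001 → 01001 (was 00000); enqueue [2]
  #9 pop 3: in=01111 → 01011 (no change)
  #10 pop 2: in=11101 → 01001 (no change)

Fixpoint:
  val[0] = 00111
  val[1] = 01001
  val[2] = 01001
  val[3] = 01011
  val[4] = 11101
  val[5] = 00111
  val[6] = 01111

01111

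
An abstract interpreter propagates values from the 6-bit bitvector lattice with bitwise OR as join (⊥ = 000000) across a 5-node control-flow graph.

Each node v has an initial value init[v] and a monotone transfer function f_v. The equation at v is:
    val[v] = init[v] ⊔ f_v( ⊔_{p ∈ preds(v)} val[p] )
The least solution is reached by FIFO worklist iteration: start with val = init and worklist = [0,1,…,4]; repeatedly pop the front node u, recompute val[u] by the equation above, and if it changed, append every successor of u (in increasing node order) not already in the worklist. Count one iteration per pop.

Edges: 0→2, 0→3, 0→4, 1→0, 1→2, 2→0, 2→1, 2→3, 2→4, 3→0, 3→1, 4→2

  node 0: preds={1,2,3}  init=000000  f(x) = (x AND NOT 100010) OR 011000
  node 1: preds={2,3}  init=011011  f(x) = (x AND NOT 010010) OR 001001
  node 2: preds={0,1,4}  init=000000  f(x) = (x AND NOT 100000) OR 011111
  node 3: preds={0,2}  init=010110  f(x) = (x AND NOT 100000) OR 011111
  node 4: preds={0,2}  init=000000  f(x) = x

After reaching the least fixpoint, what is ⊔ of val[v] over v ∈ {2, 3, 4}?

Iteration log — 8 steps:
  step 1. node 0  ⊔preds=011111  new=011101  old=000000  +wl: 
  step 2. node 1  ⊔preds=010110  new=011111  old=011011  +wl: 0
  step 3. node 2  ⊔preds=011111  new=011111  old=000000  +wl: 1
  step 4. node 3  ⊔preds=011111  new=011111  old=010110  +wl: 
  step 5. node 4  ⊔preds=011111  new=011111  old=000000  +wl: 2
  step 6. node 0  ⊔preds=011111  new=011101  stable
  step 7. node 1  ⊔preds=011111  new=011111  stable
  step 8. node 2  ⊔preds=011111  new=011111  stable

Least fixpoint reached:
  node 0: 011101
  node 1: 011111
  node 2: 011111
  node 3: 011111
  node 4: 011111

011111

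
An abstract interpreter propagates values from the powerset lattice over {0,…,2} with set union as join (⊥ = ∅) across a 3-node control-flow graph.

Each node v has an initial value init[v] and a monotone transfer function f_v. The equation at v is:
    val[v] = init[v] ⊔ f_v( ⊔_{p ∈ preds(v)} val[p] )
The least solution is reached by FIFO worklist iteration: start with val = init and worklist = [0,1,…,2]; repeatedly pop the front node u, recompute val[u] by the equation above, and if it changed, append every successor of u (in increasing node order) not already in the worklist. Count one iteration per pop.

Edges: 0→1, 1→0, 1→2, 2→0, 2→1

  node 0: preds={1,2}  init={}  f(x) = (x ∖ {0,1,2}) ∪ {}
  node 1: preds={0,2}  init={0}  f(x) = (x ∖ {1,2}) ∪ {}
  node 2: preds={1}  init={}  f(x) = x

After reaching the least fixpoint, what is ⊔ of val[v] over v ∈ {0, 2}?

{0}

Worklist (5 pops):
  #1 pop 0: in={0} → {} (no change)
  #2 pop 1: in={} → {0} (no change)
  #3 pop 2: in={0} → {0} (was {}); enqueue [0,1]
  #4 pop 0: in={0} → {} (no change)
  #5 pop 1: in={0} → {0} (no change)

Fixpoint:
  val[0] = {}
  val[1] = {0}
  val[2] = {0}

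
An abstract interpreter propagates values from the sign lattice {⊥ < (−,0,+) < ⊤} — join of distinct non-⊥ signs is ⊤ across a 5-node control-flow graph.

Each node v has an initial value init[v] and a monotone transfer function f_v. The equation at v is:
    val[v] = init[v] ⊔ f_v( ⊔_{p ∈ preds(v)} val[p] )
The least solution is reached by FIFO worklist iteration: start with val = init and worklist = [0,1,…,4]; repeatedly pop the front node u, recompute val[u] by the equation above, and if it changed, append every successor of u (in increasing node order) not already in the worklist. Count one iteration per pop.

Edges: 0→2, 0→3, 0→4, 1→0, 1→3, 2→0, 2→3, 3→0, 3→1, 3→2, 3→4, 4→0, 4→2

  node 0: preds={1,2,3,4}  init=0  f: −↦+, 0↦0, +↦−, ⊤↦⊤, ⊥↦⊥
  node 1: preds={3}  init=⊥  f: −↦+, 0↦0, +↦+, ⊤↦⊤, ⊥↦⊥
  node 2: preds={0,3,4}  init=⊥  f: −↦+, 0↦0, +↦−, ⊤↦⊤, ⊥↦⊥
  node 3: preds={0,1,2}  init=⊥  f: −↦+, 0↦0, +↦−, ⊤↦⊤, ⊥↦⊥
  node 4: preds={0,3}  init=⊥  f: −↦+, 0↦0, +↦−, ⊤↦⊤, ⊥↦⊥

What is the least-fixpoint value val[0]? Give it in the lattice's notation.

Worklist (10 pops):
  #1 pop 0: in=⊥ → 0 (no change)
  #2 pop 1: in=⊥ → ⊥ (no change)
  #3 pop 2: in=0 → 0 (was ⊥); enqueue [0]
  #4 pop 3: in=0 → 0 (was ⊥); enqueue [1,2]
  #5 pop 4: in=0 → 0 (was ⊥); enqueue []
  #6 pop 0: in=0 → 0 (no change)
  #7 pop 1: in=0 → 0 (was ⊥); enqueue [0,3]
  #8 pop 2: in=0 → 0 (no change)
  #9 pop 0: in=0 → 0 (no change)
  #10 pop 3: in=0 → 0 (no change)

Fixpoint:
  val[0] = 0
  val[1] = 0
  val[2] = 0
  val[3] = 0
  val[4] = 0

0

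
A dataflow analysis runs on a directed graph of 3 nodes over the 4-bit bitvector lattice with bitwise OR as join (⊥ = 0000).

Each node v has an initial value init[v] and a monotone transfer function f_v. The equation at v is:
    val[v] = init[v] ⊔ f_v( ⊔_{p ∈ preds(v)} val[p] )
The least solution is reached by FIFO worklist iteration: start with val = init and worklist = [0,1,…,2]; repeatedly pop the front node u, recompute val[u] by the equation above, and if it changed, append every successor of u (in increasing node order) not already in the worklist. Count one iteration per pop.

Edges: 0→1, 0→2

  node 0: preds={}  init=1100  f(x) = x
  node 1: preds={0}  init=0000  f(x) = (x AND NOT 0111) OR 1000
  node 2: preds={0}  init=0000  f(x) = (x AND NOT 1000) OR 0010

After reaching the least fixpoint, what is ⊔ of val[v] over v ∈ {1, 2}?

Trace (3 dequeues):
  [1] u=0 | in 0000 | out 1100 | ==
  [2] u=1 | in 1100 | out 1000 | prev 0000 | push {}
  [3] u=2 | in 1100 | out 0110 | prev 0000 | push {}

Converged values:
  [0] 1100
  [1] 1000
  [2] 0110

1110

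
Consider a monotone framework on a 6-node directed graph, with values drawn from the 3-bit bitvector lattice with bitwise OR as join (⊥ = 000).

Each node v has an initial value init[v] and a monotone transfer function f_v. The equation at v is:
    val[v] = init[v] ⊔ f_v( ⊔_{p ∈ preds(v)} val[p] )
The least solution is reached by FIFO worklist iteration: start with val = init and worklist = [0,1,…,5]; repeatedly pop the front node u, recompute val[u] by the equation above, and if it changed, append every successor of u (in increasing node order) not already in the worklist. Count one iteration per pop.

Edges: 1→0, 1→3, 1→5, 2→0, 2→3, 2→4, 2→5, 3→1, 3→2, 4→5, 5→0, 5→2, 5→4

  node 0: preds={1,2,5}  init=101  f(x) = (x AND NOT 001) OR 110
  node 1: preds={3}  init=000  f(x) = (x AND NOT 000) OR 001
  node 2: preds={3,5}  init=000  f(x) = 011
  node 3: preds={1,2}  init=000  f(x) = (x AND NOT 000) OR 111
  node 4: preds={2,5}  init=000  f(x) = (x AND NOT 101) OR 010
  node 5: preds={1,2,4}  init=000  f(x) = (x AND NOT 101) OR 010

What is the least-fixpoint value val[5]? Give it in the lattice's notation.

010

Trace (13 dequeues):
  [1] u=0 | in 000 | out 111 | prev 101 | push {}
  [2] u=1 | in 000 | out 001 | prev 000 | push {0}
  [3] u=2 | in 000 | out 011 | prev 000 | push {}
  [4] u=3 | in 011 | out 111 | prev 000 | push {1,2}
  [5] u=4 | in 011 | out 010 | prev 000 | push {}
  [6] u=5 | in 011 | out 010 | prev 000 | push {4}
  [7] u=0 | in 011 | out 111 | ==
  [8] u=1 | in 111 | out 111 | prev 001 | push {0,3,5}
  [9] u=2 | in 111 | out 011 | ==
  [10] u=4 | in 011 | out 010 | ==
  [11] u=0 | in 111 | out 111 | ==
  [12] u=3 | in 111 | out 111 | ==
  [13] u=5 | in 111 | out 010 | ==

Converged values:
  [0] 111
  [1] 111
  [2] 011
  [3] 111
  [4] 010
  [5] 010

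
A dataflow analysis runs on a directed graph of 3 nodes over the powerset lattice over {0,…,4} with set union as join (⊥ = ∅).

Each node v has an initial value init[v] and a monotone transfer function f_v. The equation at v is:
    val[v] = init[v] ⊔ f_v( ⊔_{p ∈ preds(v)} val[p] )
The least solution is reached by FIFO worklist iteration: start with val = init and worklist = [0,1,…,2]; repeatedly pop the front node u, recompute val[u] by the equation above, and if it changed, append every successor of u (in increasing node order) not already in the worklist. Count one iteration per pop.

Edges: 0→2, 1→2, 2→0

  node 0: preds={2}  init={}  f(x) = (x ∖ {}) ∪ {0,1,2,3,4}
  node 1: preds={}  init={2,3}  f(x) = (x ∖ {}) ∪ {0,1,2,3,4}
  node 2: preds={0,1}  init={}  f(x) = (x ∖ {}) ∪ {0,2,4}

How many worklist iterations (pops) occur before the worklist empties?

Iteration log — 4 steps:
  step 1. node 0  ⊔preds={}  new={0,1,2,3,4}  old={}  +wl: 
  step 2. node 1  ⊔preds={}  new={0,1,2,3,4}  old={2,3}  +wl: 
  step 3. node 2  ⊔preds={0,1,2,3,4}  new={0,1,2,3,4}  old={}  +wl: 0
  step 4. node 0  ⊔preds={0,1,2,3,4}  new={0,1,2,3,4}  stable

Least fixpoint reached:
  node 0: {0,1,2,3,4}
  node 1: {0,1,2,3,4}
  node 2: {0,1,2,3,4}

4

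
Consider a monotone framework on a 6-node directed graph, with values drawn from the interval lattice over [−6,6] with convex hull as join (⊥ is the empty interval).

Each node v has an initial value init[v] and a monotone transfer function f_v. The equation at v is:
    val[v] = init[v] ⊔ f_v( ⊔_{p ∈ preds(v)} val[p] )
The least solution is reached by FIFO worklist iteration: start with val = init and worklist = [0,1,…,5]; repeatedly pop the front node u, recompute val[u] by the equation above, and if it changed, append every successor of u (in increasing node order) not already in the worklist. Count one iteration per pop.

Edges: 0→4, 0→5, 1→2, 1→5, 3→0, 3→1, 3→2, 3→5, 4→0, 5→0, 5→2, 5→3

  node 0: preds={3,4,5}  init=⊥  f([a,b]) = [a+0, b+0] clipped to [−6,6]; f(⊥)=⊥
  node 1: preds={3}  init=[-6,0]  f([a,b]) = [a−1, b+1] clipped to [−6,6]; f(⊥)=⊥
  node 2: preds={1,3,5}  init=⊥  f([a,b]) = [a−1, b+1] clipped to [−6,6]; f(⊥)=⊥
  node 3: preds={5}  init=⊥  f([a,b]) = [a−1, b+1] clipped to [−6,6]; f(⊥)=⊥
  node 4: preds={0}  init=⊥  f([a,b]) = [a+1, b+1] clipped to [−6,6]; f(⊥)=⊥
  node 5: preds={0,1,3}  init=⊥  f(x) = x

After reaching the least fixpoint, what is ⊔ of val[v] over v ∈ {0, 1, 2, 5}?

Trace (47 dequeues):
  [1] u=0 | in ⊥ | out ⊥ | ==
  [2] u=1 | in ⊥ | out [-6,0] | ==
  [3] u=2 | in [-6,0] | out [-6,1] | prev ⊥ | push {}
  [4] u=3 | in ⊥ | out ⊥ | ==
  [5] u=4 | in ⊥ | out ⊥ | ==
  [6] u=5 | in [-6,0] | out [-6,0] | prev ⊥ | push {0,2,3}
  [7] u=0 | in [-6,0] | out [-6,0] | prev ⊥ | push {4,5}
  [8] u=2 | in [-6,0] | out [-6,1] | ==
  [9] u=3 | in [-6,0] | out [-6,1] | prev ⊥ | push {0,1,2}
  [10] u=4 | in [-6,0] | out [-5,1] | prev ⊥ | push {}
  [11] u=5 | in [-6,1] | out [-6,1] | prev [-6,0] | push {3}
  [12] u=0 | in [-6,1] | out [-6,1] | prev [-6,0] | push {4,5}
  [13] u=1 | in [-6,1] | out [-6,2] | prev [-6,0] | push {}
  [14] u=2 | in [-6,2] | out [-6,3] | prev [-6,1] | push {}
  [15] u=3 | in [-6,1] | out [-6,2] | prev [-6,1] | push {0,1,2}
  [16] u=4 | in [-6,1] | out [-5,2] | prev [-5,1] | push {}
  [17] u=5 | in [-6,2] | out [-6,2] | prev [-6,1] | push {3}
  [18] u=0 | in [-6,2] | out [-6,2] | prev [-6,1] | push {4,5}
  [19] u=1 | in [-6,2] | out [-6,3] | prev [-6,2] | push {}
  [20] u=2 | in [-6,3] | out [-6,4] | prev [-6,3] | push {}
  [21] u=3 | in [-6,2] | out [-6,3] | prev [-6,2] | push {0,1,2}
  [22] u=4 | in [-6,2] | out [-5,3] | prev [-5,2] | push {}
  [23] u=5 | in [-6,3] | out [-6,3] | prev [-6,2] | push {3}
  [24] u=0 | in [-6,3] | out [-6,3] | prev [-6,2] | push {4,5}
  [25] u=1 | in [-6,3] | out [-6,4] | prev [-6,3] | push {}
  [26] u=2 | in [-6,4] | out [-6,5] | prev [-6,4] | push {}
  [27] u=3 | in [-6,3] | out [-6,4] | prev [-6,3] | push {0,1,2}
  [28] u=4 | in [-6,3] | out [-5,4] | prev [-5,3] | push {}
  [29] u=5 | in [-6,4] | out [-6,4] | prev [-6,3] | push {3}
  [30] u=0 | in [-6,4] | out [-6,4] | prev [-6,3] | push {4,5}
  [31] u=1 | in [-6,4] | out [-6,5] | prev [-6,4] | push {}
  [32] u=2 | in [-6,5] | out [-6,6] | prev [-6,5] | push {}
  [33] u=3 | in [-6,4] | out [-6,5] | prev [-6,4] | push {0,1,2}
  [34] u=4 | in [-6,4] | out [-5,5] | prev [-5,4] | push {}
  [35] u=5 | in [-6,5] | out [-6,5] | prev [-6,4] | push {3}
  [36] u=0 | in [-6,5] | out [-6,5] | prev [-6,4] | push {4,5}
  [37] u=1 | in [-6,5] | out [-6,6] | prev [-6,5] | push {}
  [38] u=2 | in [-6,6] | out [-6,6] | ==
  [39] u=3 | in [-6,5] | out [-6,6] | prev [-6,5] | push {0,1,2}
  [40] u=4 | in [-6,5] | out [-5,6] | prev [-5,5] | push {}
  [41] u=5 | in [-6,6] | out [-6,6] | prev [-6,5] | push {3}
  [42] u=0 | in [-6,6] | out [-6,6] | prev [-6,5] | push {4,5}
  [43] u=1 | in [-6,6] | out [-6,6] | ==
  [44] u=2 | in [-6,6] | out [-6,6] | ==
  [45] u=3 | in [-6,6] | out [-6,6] | ==
  [46] u=4 | in [-6,6] | out [-5,6] | ==
  [47] u=5 | in [-6,6] | out [-6,6] | ==

Converged values:
  [0] [-6,6]
  [1] [-6,6]
  [2] [-6,6]
  [3] [-6,6]
  [4] [-5,6]
  [5] [-6,6]

[-6,6]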